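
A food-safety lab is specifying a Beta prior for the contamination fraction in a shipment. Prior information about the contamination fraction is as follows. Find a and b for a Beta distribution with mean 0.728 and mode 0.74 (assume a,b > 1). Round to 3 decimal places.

a = 29.120, b = 10.880

With s = a+b: μ = a/s and mode = (a−1)/(s−2). Eliminating a = μs,
μs − 1 = m(s−2) ⇒ s(μ−m) = 1−2m ⇒ s = -0.48/-0.012 = 40.0000.
So a = μs = 29.120, b = (1−μ)s = 10.880.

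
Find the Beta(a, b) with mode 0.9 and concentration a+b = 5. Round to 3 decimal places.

Since the density peak of Beta(a,b) is at (a−1)/(a+b−2),
a = 1 + 0.9(5−2) = 3.700 and b = 5 − 3.700 = 1.300.

a = 3.700, b = 1.300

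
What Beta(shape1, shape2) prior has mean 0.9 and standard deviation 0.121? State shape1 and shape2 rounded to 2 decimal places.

shape1 = 4.63, shape2 = 0.51

First σ² = 0.014641. Setting shape1 = μn, shape2 = (1−μ)n with n = shape1+shape2,
μ(1−μ)/(n+1) = 0.014641 ⇒ n+1 = 0.09/0.014641 = 6.1471 ⇒ n = 5.1471.
Hence shape1 = 0.9×5.1471 = 4.63, shape2 = 0.1×5.1471 = 0.51.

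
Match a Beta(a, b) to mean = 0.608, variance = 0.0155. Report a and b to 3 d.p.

a = 8.741, b = 5.636

Write ν = a+b; then a = μν and Var = μ(1−μ)/(ν+1).
ν = μ(1−μ)/Var − 1 = 0.238336/0.0155 − 1 = 14.3765.
a = 0.608·14.3765 = 8.741, b = 0.392·14.3765 = 5.636.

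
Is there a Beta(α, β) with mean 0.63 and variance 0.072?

A Beta with mean μ has variance μ(1−μ)/(α+β+1) < μ(1−μ).
Here μ(1−μ) = 0.63×0.37 = 0.2331, and 0.072 < 0.2331.

Yes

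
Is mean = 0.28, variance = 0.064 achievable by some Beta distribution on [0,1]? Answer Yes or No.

Yes

The Beta variance bound is σ² < μ(1−μ).
Here μ(1−μ) = 0.28×0.72 = 0.2016, and 0.064 < 0.2016.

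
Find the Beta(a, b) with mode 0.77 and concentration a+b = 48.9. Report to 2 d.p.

Since the density peak of Beta(a,b) is at (a−1)/(a+b−2),
a = 1 + 0.77(48.9−2) = 37.11 and b = 48.9 − 37.11 = 11.79.

a = 37.11, b = 11.79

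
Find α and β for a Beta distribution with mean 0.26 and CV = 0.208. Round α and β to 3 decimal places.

σ = CV·μ = 0.208×0.26 = 0.05408, so σ² = 0.002925.
s+1 = μ(1−μ)/σ² = 0.1924/0.002925 = 65.7857, so s = α+β = 64.7857.
α = μs = 16.844, β = (1−μ)s = 47.941.

α = 16.844, β = 47.941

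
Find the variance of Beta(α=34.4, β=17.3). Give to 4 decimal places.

0.0042

μ = 34.4/51.7 = 0.665377; Var = μ(1−μ)/(α+β+1) = 0.2226504/52.7 = 0.0042.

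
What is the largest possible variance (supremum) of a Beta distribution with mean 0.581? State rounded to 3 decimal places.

For fixed mean μ the Beta variance is μ(1−μ)/(α+β+1), increasing as α+β decreases.
Its least upper bound (not attained) is μ(1−μ) = 0.581·0.419 = 0.243.

0.243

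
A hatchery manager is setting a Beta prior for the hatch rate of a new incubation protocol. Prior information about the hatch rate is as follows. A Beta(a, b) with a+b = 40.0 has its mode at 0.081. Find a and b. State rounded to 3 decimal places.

a = 4.078, b = 35.922

For a,b>1 the mode is (a−1)/(a+b−2), so a = mode·(κ−2)+1 = 0.081×38.0+1 = 4.078.
And b = (1−mode)·(κ−2)+1 = 0.919×38.0+1 = 35.922.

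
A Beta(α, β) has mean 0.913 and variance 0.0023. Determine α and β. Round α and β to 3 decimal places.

By moment matching, α+β = μ(1−μ)/σ² − 1 = (0.913·0.087)/0.0023 − 1 = 34.5352 − 1 = 33.5352.
Since α/(α+β) = μ, α = 0.913·33.5352 = 30.618 and β = 0.087·33.5352 = 2.918.

α = 30.618, β = 2.918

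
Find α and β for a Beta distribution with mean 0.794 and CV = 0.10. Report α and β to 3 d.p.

α = 19.806, β = 5.139

Var = (CV·μ)² = (0.10×0.794)² = 0.006304.
α+β = μ(1−μ)/Var − 1 = 0.163564/0.006304 − 1 = 24.9446.
Thus α = 0.794·24.9446 = 19.806 and β = 0.206·24.9446 = 5.139.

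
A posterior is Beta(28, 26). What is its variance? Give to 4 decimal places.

μ = 28/54 = 0.518519; Var = μ(1−μ)/(α+β+1) = 0.2496571/55 = 0.0045.

0.0045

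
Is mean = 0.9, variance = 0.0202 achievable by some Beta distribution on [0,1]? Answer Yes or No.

For any Beta, Var(X) < E[X]·(1−E[X]).
Here μ(1−μ) = 0.9×0.1 = 0.09, and 0.0202 < 0.09.

Yes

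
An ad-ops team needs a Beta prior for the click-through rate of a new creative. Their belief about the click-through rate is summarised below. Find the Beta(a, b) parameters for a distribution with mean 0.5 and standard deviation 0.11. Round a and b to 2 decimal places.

a = 9.83, b = 9.83

σ² = 0.11² = 0.0121.
With s = a+b, Var = μ(1−μ)/(s+1), so s+1 = (0.5×0.5)/0.0121 = 20.6612 and s = 19.6612.
a = μs = 9.83, b = (1−μ)s = 9.83.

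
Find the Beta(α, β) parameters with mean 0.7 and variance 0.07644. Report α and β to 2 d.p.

α = 1.22, β = 0.52

By moment matching, α+β = μ(1−μ)/σ² − 1 = (0.7·0.3)/0.07644 − 1 = 2.7473 − 1 = 1.7473.
Since α/(α+β) = μ, α = 0.7·1.7473 = 1.22 and β = 0.3·1.7473 = 0.52.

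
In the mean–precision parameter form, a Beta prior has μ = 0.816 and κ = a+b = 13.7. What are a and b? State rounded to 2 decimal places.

Split κ in proportion μ : (1−μ): a = 0.816·13.7 = 11.18, b = 13.7 − 11.18 = 2.52.

a = 11.18, b = 2.52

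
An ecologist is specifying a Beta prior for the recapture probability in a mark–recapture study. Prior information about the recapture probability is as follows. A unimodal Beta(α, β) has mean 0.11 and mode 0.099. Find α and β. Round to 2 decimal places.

Let s = α+β. Mean gives α = μs = 0.11s; mode gives (α−1)/(s−2) = 0.099.
Substituting: 0.11s − 1 = 0.099(s−2) = 0.099s − 0.198, so 0.011s = 0.802 and s = 72.9091.
Then α = 0.11×72.9091 = 8.02 and β = s−α = 64.89.

α = 8.02, β = 64.89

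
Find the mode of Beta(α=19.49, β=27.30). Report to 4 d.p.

0.4128

The density x^(α−1)(1−x)^(β−1) is maximised at (α−1)/(α+β−2) = 18.49/44.79 = 0.4128.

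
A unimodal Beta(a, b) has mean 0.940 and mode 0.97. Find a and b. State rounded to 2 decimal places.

Let s = a+b. Mean gives a = μs = 0.940s; mode gives (a−1)/(s−2) = 0.97.
Substituting: 0.940s − 1 = 0.97(s−2) = 0.97s − 1.94, so -0.030s = -0.94 and s = 31.3333.
Then a = 0.940×31.3333 = 29.45 and b = s−a = 1.88.

a = 29.45, b = 1.88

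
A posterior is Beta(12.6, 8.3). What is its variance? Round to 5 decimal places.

μ = 12.6/20.9 = 0.602871; Var = μ(1−μ)/(α+β+1) = 0.2394176/21.9 = 0.01093.

0.01093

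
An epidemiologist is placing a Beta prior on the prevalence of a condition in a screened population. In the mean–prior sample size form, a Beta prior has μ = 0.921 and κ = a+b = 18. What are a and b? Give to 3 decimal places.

Split κ in proportion μ : (1−μ): a = 0.921·18 = 16.578, b = 18 − 16.578 = 1.422.

a = 16.578, b = 1.422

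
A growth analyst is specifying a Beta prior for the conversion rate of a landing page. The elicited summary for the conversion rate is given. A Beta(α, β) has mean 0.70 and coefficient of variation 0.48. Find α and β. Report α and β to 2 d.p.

σ = CV·μ = 0.48×0.70 = 0.33600, so σ² = 0.112896.
s+1 = μ(1−μ)/σ² = 0.2100/0.112896 = 1.8601, so s = α+β = 0.8601.
α = μs = 0.60, β = (1−μ)s = 0.26.

α = 0.60, β = 0.26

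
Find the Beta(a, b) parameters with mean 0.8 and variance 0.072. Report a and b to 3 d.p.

a = 0.978, b = 0.244

Let s = a+b. The Beta variance is μ(1−μ)/(s+1).
So s+1 = μ(1−μ)/σ² = (0.8×0.2)/0.072 = 0.16/0.072 = 2.2222, giving s = 1.2222.
Then a = μs = 0.8×1.2222 = 0.978 and b = (1−μ)s = 0.2×1.2222 = 0.244.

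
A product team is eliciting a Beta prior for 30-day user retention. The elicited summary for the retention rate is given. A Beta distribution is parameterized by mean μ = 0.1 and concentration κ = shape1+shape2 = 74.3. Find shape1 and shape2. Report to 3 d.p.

shape1 = μκ = 0.1×74.3 = 7.430 and shape2 = (1−μ)κ = 0.9×74.3 = 66.870.

shape1 = 7.430, shape2 = 66.870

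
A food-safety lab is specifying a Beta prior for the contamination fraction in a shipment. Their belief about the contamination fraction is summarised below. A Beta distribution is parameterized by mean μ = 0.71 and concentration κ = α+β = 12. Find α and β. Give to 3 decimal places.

α = 8.520, β = 3.480

Split κ in proportion μ : (1−μ): α = 0.71·12 = 8.520, β = 12 − 8.520 = 3.480.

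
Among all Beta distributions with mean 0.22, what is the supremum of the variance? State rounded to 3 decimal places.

0.172

Var = μ(1−μ)/(α+β+1), which approaches μ(1−μ) as α+β → 0.
So the supremum is μ(1−μ) = 0.22×0.78 = 0.172.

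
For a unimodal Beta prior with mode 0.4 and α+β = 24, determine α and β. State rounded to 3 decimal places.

For α,β>1 the mode is (α−1)/(α+β−2), so α = mode·(κ−2)+1 = 0.4×22+1 = 9.800.
And β = (1−mode)·(κ−2)+1 = 0.6×22+1 = 14.200.

α = 9.800, β = 14.200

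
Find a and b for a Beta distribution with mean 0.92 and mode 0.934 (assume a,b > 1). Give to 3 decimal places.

a = 57.040, b = 4.960

With s = a+b: μ = a/s and mode = (a−1)/(s−2). Eliminating a = μs,
μs − 1 = m(s−2) ⇒ s(μ−m) = 1−2m ⇒ s = -0.868/-0.014 = 62.0000.
So a = μs = 57.040, b = (1−μ)s = 4.960.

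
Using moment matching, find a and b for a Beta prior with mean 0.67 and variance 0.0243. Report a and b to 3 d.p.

a = 5.426, b = 2.673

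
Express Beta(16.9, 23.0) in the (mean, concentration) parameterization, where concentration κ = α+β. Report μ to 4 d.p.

μ = 0.4236, κ = 39.9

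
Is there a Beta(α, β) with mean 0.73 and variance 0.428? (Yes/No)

For any Beta, Var(X) < E[X]·(1−E[X]).
Here μ(1−μ) = 0.73×0.27 = 0.1971, and 0.428 ≥ 0.1971.

No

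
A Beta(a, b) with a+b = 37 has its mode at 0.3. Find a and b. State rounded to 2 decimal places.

a = 11.50, b = 25.50

Since the density peak of Beta(a,b) is at (a−1)/(a+b−2),
a = 1 + 0.3(37−2) = 11.50 and b = 37 − 11.50 = 25.50.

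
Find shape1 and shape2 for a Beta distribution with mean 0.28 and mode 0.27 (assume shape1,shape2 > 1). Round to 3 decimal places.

shape1 = 12.880, shape2 = 33.120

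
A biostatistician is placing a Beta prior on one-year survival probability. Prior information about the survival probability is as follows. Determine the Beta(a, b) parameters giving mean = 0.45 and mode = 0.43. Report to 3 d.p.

a = 3.150, b = 3.850

With s = a+b: μ = a/s and mode = (a−1)/(s−2). Eliminating a = μs,
μs − 1 = m(s−2) ⇒ s(μ−m) = 1−2m ⇒ s = 0.14/0.02 = 7.0000.
So a = μs = 3.150, b = (1−μ)s = 3.850.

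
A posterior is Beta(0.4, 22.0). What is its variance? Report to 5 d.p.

0.00075

Var = αβ/[(α+β)²(α+β+1)] = (0.4×22.0)/(22.4²×23.4) = 8.80/11741.184 = 0.00075.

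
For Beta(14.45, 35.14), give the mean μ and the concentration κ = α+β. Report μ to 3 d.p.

κ = α+β = 14.45+35.14 = 49.59; μ = α/κ = 14.45/49.59 = 0.291.

μ = 0.291, κ = 49.59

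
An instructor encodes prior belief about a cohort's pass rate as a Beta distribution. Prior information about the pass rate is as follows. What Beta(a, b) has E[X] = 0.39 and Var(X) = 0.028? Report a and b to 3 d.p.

a = 2.924, b = 4.573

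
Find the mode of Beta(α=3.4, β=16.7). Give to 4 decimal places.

The density x^(α−1)(1−x)^(β−1) is maximised at (α−1)/(α+β−2) = 2.4/18.1 = 0.1326.

0.1326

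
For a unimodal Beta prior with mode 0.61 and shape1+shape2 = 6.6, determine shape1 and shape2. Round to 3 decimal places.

shape1 = 3.806, shape2 = 2.794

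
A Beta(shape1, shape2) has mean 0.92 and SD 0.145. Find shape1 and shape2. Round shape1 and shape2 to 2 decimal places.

shape1 = 2.30, shape2 = 0.20

Variance = 0.145² = 0.021025. The moment-matching identity shape1+shape2 = μ(1−μ)/Var − 1 gives
shape1+shape2 = 0.0736/0.021025 − 1 = 2.5006, so shape1 = μ·2.5006 = 2.30 and shape2 = (1−μ)·2.5006 = 0.20.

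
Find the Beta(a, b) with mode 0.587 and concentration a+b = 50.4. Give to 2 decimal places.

For a,b>1 the mode is (a−1)/(a+b−2), so a = mode·(κ−2)+1 = 0.587×48.4+1 = 29.41.
And b = (1−mode)·(κ−2)+1 = 0.413×48.4+1 = 20.99.

a = 29.41, b = 20.99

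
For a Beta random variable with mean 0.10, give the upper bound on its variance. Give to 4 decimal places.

For fixed mean μ the Beta variance is μ(1−μ)/(α+β+1), increasing as α+β decreases.
Its least upper bound (not attained) is μ(1−μ) = 0.10·0.90 = 0.0900.

0.0900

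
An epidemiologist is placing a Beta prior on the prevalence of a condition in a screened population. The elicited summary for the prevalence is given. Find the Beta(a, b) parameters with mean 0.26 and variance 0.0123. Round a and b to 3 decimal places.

Let s = a+b. The Beta variance is μ(1−μ)/(s+1).
So s+1 = μ(1−μ)/σ² = (0.26×0.74)/0.0123 = 0.1924/0.0123 = 15.6423, giving s = 14.6423.
Then a = μs = 0.26×14.6423 = 3.807 and b = (1−μ)s = 0.74×14.6423 = 10.835.

a = 3.807, b = 10.835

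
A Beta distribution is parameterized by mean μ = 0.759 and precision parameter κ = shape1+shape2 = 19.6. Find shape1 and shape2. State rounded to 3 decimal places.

shape1 = μκ = 0.759×19.6 = 14.876 and shape2 = (1−μ)κ = 0.241×19.6 = 4.724.

shape1 = 14.876, shape2 = 4.724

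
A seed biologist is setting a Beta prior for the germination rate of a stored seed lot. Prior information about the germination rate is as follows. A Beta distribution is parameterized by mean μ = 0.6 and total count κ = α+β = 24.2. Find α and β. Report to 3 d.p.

α = 14.520, β = 9.680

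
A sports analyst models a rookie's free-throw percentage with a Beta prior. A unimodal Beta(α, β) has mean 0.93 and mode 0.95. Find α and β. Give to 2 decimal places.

Let s = α+β. Mean gives α = μs = 0.93s; mode gives (α−1)/(s−2) = 0.95.
Substituting: 0.93s − 1 = 0.95(s−2) = 0.95s − 1.90, so -0.02s = -0.90 and s = 45.0000.
Then α = 0.93×45.0000 = 41.85 and β = s−α = 3.15.

α = 41.85, β = 3.15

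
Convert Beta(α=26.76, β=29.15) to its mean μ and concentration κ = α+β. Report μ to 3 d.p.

κ = α+β = 26.76+29.15 = 55.91; μ = α/κ = 26.76/55.91 = 0.479.

μ = 0.479, κ = 55.91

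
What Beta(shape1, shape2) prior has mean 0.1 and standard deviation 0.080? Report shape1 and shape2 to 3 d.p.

shape1 = 1.306, shape2 = 11.756

σ² = 0.080² = 0.006400.
With s = shape1+shape2, Var = μ(1−μ)/(s+1), so s+1 = (0.1×0.9)/0.006400 = 14.0625 and s = 13.0625.
shape1 = μs = 1.306, shape2 = (1−μ)s = 11.756.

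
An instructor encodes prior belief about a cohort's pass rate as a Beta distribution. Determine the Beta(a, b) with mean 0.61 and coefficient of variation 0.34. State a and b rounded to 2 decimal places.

a = 2.76, b = 1.77

Var = (CV·μ)² = (0.34×0.61)² = 0.043015.
a+b = μ(1−μ)/Var − 1 = 0.2379/0.043015 − 1 = 4.5307.
Thus a = 0.61·4.5307 = 2.76 and b = 0.39·4.5307 = 1.77.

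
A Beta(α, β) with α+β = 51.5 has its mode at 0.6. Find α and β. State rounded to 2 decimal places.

α = 30.70, β = 20.80

For α,β>1 the mode is (α−1)/(α+β−2), so α = mode·(κ−2)+1 = 0.6×49.5+1 = 30.70.
And β = (1−mode)·(κ−2)+1 = 0.4×49.5+1 = 20.80.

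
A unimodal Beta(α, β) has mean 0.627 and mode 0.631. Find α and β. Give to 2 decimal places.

With s = α+β: μ = α/s and mode = (α−1)/(s−2). Eliminating α = μs,
μs − 1 = m(s−2) ⇒ s(μ−m) = 1−2m ⇒ s = -0.262/-0.004 = 65.5000.
So α = μs = 41.07, β = (1−μ)s = 24.43.

α = 41.07, β = 24.43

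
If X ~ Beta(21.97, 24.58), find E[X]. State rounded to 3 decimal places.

0.472

E[X] = α/(α+β) = 21.97/46.55 = 0.472.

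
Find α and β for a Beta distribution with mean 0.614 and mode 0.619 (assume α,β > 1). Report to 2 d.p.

With s = α+β: μ = α/s and mode = (α−1)/(s−2). Eliminating α = μs,
μs − 1 = m(s−2) ⇒ s(μ−m) = 1−2m ⇒ s = -0.238/-0.005 = 47.6000.
So α = μs = 29.23, β = (1−μ)s = 18.37.

α = 29.23, β = 18.37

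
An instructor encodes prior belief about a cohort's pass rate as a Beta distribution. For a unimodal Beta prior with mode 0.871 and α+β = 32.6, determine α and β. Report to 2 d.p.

α = 27.65, β = 4.95

Since the density peak of Beta(α,β) is at (α−1)/(α+β−2),
α = 1 + 0.871(32.6−2) = 27.65 and β = 32.6 − 27.65 = 4.95.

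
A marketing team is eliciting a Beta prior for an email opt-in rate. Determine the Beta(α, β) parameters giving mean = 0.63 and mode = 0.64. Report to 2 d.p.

α = 17.64, β = 10.36

Let s = α+β. Mean gives α = μs = 0.63s; mode gives (α−1)/(s−2) = 0.64.
Substituting: 0.63s − 1 = 0.64(s−2) = 0.64s − 1.28, so -0.01s = -0.28 and s = 28.0000.
Then α = 0.63×28.0000 = 17.64 and β = s−α = 10.36.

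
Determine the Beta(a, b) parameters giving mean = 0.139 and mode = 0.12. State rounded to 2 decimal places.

With s = a+b: μ = a/s and mode = (a−1)/(s−2). Eliminating a = μs,
μs − 1 = m(s−2) ⇒ s(μ−m) = 1−2m ⇒ s = 0.76/0.019 = 40.0000.
So a = μs = 5.56, b = (1−μ)s = 34.44.

a = 5.56, b = 34.44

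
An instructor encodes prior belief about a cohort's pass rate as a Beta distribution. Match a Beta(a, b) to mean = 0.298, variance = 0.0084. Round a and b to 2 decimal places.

a = 7.12, b = 16.78

Write ν = a+b; then a = μν and Var = μ(1−μ)/(ν+1).
ν = μ(1−μ)/Var − 1 = 0.209196/0.0084 − 1 = 23.9043.
a = 0.298·23.9043 = 7.12, b = 0.702·23.9043 = 16.78.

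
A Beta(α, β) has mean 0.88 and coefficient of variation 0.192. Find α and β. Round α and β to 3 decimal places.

α = 2.375, β = 0.324

Var = (CV·μ)² = (0.192×0.88)² = 0.028547.
α+β = μ(1−μ)/Var − 1 = 0.1056/0.028547 − 1 = 2.6991.
Thus α = 0.88·2.6991 = 2.375 and β = 0.12·2.6991 = 0.324.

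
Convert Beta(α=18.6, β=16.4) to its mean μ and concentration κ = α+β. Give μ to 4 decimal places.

μ = 0.5314, κ = 35.0

κ = α+β = 18.6+16.4 = 35.0; μ = α/κ = 18.6/35.0 = 0.5314.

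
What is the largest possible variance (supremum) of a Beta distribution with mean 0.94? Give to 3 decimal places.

0.056

For fixed mean μ the Beta variance is μ(1−μ)/(α+β+1), increasing as α+β decreases.
Its least upper bound (not attained) is μ(1−μ) = 0.94·0.06 = 0.056.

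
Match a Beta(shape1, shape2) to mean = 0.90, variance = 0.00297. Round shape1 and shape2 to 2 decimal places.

shape1 = 26.37, shape2 = 2.93

Let s = shape1+shape2. The Beta variance is μ(1−μ)/(s+1).
So s+1 = μ(1−μ)/σ² = (0.90×0.10)/0.00297 = 0.0900/0.00297 = 30.3030, giving s = 29.3030.
Then shape1 = μs = 0.90×29.3030 = 26.37 and shape2 = (1−μ)s = 0.10×29.3030 = 2.93.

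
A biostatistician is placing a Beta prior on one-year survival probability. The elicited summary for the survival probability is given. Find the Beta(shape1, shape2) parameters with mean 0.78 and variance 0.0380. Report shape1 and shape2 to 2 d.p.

Write ν = shape1+shape2; then shape1 = μν and Var = μ(1−μ)/(ν+1).
ν = μ(1−μ)/Var − 1 = 0.1716/0.0380 − 1 = 3.5158.
shape1 = 0.78·3.5158 = 2.74, shape2 = 0.22·3.5158 = 0.77.

shape1 = 2.74, shape2 = 0.77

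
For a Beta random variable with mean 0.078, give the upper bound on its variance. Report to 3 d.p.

For fixed mean μ the Beta variance is μ(1−μ)/(α+β+1), increasing as α+β decreases.
Its least upper bound (not attained) is μ(1−μ) = 0.078·0.922 = 0.072.

0.072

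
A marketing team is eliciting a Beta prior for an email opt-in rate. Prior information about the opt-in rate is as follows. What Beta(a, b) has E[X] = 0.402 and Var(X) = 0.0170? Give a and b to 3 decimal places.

By moment matching, a+b = μ(1−μ)/σ² − 1 = (0.402·0.598)/0.0170 − 1 = 14.1409 − 1 = 13.1409.
Since a/(a+b) = μ, a = 0.402·13.1409 = 5.283 and b = 0.598·13.1409 = 7.858.

a = 5.283, b = 7.858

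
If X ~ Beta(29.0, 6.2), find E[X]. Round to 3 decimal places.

E[X] = α/(α+β) = 29.0/35.2 = 0.824.

0.824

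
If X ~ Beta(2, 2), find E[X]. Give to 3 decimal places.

0.500

E[X] = α/(α+β) = 2/4 = 0.500.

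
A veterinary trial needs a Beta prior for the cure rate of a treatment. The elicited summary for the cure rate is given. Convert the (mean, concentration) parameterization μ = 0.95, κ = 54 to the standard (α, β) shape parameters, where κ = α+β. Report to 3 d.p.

α = μκ = 0.95×54 = 51.300 and β = (1−μ)κ = 0.05×54 = 2.700.

α = 51.300, β = 2.700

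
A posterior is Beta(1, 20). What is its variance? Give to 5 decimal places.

0.00206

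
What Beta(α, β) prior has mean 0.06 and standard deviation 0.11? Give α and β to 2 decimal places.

α = 0.22, β = 3.44

Variance = 0.11² = 0.0121. The moment-matching identity α+β = μ(1−μ)/Var − 1 gives
α+β = 0.0564/0.0121 − 1 = 3.6612, so α = μ·3.6612 = 0.22 and β = (1−μ)·3.6612 = 3.44.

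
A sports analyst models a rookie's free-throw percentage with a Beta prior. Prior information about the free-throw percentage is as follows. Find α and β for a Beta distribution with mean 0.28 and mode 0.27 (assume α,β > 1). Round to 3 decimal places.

Let s = α+β. Mean gives α = μs = 0.28s; mode gives (α−1)/(s−2) = 0.27.
Substituting: 0.28s − 1 = 0.27(s−2) = 0.27s − 0.54, so 0.01s = 0.46 and s = 46.0000.
Then α = 0.28×46.0000 = 12.880 and β = s−α = 33.120.

α = 12.880, β = 33.120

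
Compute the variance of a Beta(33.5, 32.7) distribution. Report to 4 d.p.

Var = αβ/[(α+β)²(α+β+1)] = (33.5×32.7)/(66.2²×67.2) = 1095.45/294499.968 = 0.0037.

0.0037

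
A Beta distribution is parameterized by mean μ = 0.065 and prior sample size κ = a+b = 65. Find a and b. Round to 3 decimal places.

a = 4.225, b = 60.775

a = μκ = 0.065×65 = 4.225 and b = (1−μ)κ = 0.935×65 = 60.775.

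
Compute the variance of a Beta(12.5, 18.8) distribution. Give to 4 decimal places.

α+β = 31.3 and αβ = 235.00, so Var = αβ/[(α+β)²(α+β+1)] = 235.00/31643.987 = 0.0074.

0.0074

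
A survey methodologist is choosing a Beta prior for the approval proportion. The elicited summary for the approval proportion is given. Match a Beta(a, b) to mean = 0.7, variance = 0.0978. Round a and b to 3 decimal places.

By moment matching, a+b = μ(1−μ)/σ² − 1 = (0.7·0.3)/0.0978 − 1 = 2.1472 − 1 = 1.1472.
Since a/(a+b) = μ, a = 0.7·1.1472 = 0.803 and b = 0.3·1.1472 = 0.344.

a = 0.803, b = 0.344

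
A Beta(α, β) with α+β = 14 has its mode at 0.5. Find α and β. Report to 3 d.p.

α = 7.000, β = 7.000

For α,β>1 the mode is (α−1)/(α+β−2), so α = mode·(κ−2)+1 = 0.5×12+1 = 7.000.
And β = (1−mode)·(κ−2)+1 = 0.5×12+1 = 7.000.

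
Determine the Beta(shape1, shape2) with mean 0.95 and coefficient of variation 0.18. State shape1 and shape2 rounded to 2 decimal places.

shape1 = 0.59, shape2 = 0.03

Var = (CV·μ)² = (0.18×0.95)² = 0.029241.
shape1+shape2 = μ(1−μ)/Var − 1 = 0.0475/0.029241 − 1 = 0.6244.
Thus shape1 = 0.95·0.6244 = 0.59 and shape2 = 0.05·0.6244 = 0.03.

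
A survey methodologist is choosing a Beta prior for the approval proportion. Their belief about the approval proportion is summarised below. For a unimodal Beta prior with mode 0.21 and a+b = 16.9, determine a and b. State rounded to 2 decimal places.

a = 4.13, b = 12.77

For a,b>1 the mode is (a−1)/(a+b−2), so a = mode·(κ−2)+1 = 0.21×14.9+1 = 4.13.
And b = (1−mode)·(κ−2)+1 = 0.79×14.9+1 = 12.77.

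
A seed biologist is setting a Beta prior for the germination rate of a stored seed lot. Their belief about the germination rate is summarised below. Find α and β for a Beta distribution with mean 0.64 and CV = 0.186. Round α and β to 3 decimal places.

σ = CV·μ = 0.186×0.64 = 0.11904, so σ² = 0.014171.
s+1 = μ(1−μ)/σ² = 0.2304/0.014171 = 16.2591, so s = α+β = 15.2591.
α = μs = 9.766, β = (1−μ)s = 5.493.

α = 9.766, β = 5.493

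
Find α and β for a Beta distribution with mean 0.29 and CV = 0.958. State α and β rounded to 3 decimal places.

σ = CV·μ = 0.958×0.29 = 0.27782, so σ² = 0.077184.
s+1 = μ(1−μ)/σ² = 0.2059/0.077184 = 2.6677, so s = α+β = 1.6677.
α = μs = 0.484, β = (1−μ)s = 1.184.

α = 0.484, β = 1.184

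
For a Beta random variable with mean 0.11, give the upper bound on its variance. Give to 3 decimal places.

Var = μ(1−μ)/(α+β+1), which approaches μ(1−μ) as α+β → 0.
So the supremum is μ(1−μ) = 0.11×0.89 = 0.098.

0.098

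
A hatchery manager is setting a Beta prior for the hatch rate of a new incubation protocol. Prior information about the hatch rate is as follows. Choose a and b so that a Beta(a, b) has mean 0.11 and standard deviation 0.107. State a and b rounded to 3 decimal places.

a = 0.831, b = 6.720

Variance = 0.107² = 0.011449. The moment-matching identity a+b = μ(1−μ)/Var − 1 gives
a+b = 0.0979/0.011449 − 1 = 7.5510, so a = μ·7.5510 = 0.831 and b = (1−μ)·7.5510 = 6.720.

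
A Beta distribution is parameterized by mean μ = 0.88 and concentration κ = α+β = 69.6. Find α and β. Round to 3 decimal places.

α = 61.248, β = 8.352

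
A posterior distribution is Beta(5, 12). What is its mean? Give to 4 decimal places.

E[X] = α/(α+β) = 5/17 = 0.2941.

0.2941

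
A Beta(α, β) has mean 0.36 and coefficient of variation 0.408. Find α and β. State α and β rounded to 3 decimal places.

σ = CV·μ = 0.408×0.36 = 0.14688, so σ² = 0.021574.
s+1 = μ(1−μ)/σ² = 0.2304/0.021574 = 10.6797, so s = α+β = 9.6797.
α = μs = 3.485, β = (1−μ)s = 6.195.

α = 3.485, β = 6.195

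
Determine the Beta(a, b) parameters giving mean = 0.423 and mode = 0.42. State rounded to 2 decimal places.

a = 22.56, b = 30.77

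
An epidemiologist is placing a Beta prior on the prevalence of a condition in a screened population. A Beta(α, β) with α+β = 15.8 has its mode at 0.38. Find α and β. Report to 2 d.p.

α = 6.24, β = 9.56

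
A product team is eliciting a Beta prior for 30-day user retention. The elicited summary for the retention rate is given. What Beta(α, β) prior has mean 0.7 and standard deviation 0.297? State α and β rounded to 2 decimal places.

Variance = 0.297² = 0.088209. The moment-matching identity α+β = μ(1−μ)/Var − 1 gives
α+β = 0.21/0.088209 − 1 = 1.3807, so α = μ·1.3807 = 0.97 and β = (1−μ)·1.3807 = 0.41.

α = 0.97, β = 0.41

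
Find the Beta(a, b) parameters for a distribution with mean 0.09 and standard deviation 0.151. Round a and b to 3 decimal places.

σ² = 0.151² = 0.022801.
With s = a+b, Var = μ(1−μ)/(s+1), so s+1 = (0.09×0.91)/0.022801 = 3.5919 and s = 2.5919.
a = μs = 0.233, b = (1−μ)s = 2.359.

a = 0.233, b = 2.359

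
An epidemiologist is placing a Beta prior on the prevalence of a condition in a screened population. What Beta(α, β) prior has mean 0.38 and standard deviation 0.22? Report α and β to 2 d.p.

α = 1.47, β = 2.40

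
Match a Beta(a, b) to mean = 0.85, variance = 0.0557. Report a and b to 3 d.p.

a = 1.096, b = 0.193

Let s = a+b. The Beta variance is μ(1−μ)/(s+1).
So s+1 = μ(1−μ)/σ² = (0.85×0.15)/0.0557 = 0.1275/0.0557 = 2.2890, giving s = 1.2890.
Then a = μs = 0.85×1.2890 = 1.096 and b = (1−μ)s = 0.15×1.2890 = 0.193.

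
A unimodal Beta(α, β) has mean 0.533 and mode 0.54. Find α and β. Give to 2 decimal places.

With s = α+β: μ = α/s and mode = (α−1)/(s−2). Eliminating α = μs,
μs − 1 = m(s−2) ⇒ s(μ−m) = 1−2m ⇒ s = -0.08/-0.007 = 11.4286.
So α = μs = 6.09, β = (1−μ)s = 5.34.

α = 6.09, β = 5.34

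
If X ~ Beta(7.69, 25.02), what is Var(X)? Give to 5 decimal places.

0.00533

μ = 7.69/32.71 = 0.235096; Var = μ(1−μ)/(α+β+1) = 0.1798260/33.71 = 0.00533.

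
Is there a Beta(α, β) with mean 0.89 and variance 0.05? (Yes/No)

For any Beta, Var(X) < E[X]·(1−E[X]).
Here μ(1−μ) = 0.89×0.11 = 0.0979, and 0.05 < 0.0979.

Yes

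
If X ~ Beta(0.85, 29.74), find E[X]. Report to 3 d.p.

0.028

The Beta mean is α/(α+β) = 0.85/(0.85+29.74) = 0.028.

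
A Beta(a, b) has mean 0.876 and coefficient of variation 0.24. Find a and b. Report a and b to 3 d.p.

σ = CV·μ = 0.24×0.876 = 0.21024, so σ² = 0.044201.
s+1 = μ(1−μ)/σ² = 0.108624/0.044201 = 2.4575, so s = a+b = 1.4575.
a = μs = 1.277, b = (1−μ)s = 0.181.

a = 1.277, b = 0.181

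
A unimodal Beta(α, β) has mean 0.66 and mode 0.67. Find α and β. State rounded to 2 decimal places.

α = 22.44, β = 11.56

Let s = α+β. Mean gives α = μs = 0.66s; mode gives (α−1)/(s−2) = 0.67.
Substituting: 0.66s − 1 = 0.67(s−2) = 0.67s − 1.34, so -0.01s = -0.34 and s = 34.0000.
Then α = 0.66×34.0000 = 22.44 and β = s−α = 11.56.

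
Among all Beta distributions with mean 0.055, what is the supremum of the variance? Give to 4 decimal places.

0.0520

Var = μ(1−μ)/(α+β+1), which approaches μ(1−μ) as α+β → 0.
So the supremum is μ(1−μ) = 0.055×0.945 = 0.0520.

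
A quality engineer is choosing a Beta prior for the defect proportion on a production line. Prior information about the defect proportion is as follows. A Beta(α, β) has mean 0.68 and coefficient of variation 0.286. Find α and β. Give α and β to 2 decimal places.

σ = CV·μ = 0.286×0.68 = 0.19448, so σ² = 0.037822.
s+1 = μ(1−μ)/σ² = 0.2176/0.037822 = 5.7532, so s = α+β = 4.7532.
α = μs = 3.23, β = (1−μ)s = 1.52.

α = 3.23, β = 1.52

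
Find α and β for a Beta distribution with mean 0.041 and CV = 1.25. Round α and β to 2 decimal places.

Var = (CV·μ)² = (1.25×0.041)² = 0.002627.
α+β = μ(1−μ)/Var − 1 = 0.039319/0.002627 − 1 = 13.9698.
Thus α = 0.041·13.9698 = 0.57 and β = 0.959·13.9698 = 13.40.

α = 0.57, β = 13.40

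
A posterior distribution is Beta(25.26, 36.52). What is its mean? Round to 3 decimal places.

E[X] = α/(α+β) = 25.26/61.78 = 0.409.

0.409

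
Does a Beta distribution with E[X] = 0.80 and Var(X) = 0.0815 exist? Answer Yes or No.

Yes

For any Beta, Var(X) < E[X]·(1−E[X]).
Here μ(1−μ) = 0.80×0.20 = 0.1600, and 0.0815 < 0.1600.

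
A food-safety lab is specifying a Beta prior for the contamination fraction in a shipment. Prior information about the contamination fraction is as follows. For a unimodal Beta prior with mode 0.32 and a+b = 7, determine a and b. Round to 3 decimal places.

a = 2.600, b = 4.400

Since the density peak of Beta(a,b) is at (a−1)/(a+b−2),
a = 1 + 0.32(7−2) = 2.600 and b = 7 − 2.600 = 4.400.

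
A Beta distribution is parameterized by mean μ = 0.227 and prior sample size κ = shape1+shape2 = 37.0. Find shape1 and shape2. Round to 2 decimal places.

shape1 = 8.40, shape2 = 28.60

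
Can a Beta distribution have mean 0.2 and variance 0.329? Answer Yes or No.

No

The Beta variance bound is σ² < μ(1−μ).
Here μ(1−μ) = 0.2×0.8 = 0.16, and 0.329 ≥ 0.16.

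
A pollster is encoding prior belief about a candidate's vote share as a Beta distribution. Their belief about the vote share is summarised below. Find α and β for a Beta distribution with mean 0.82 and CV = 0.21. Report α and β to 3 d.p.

σ = CV·μ = 0.21×0.82 = 0.17220, so σ² = 0.029653.
s+1 = μ(1−μ)/σ² = 0.1476/0.029653 = 4.9776, so s = α+β = 3.9776.
α = μs = 3.262, β = (1−μ)s = 0.716.

α = 3.262, β = 0.716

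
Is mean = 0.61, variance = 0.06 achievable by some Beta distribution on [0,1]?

The Beta variance bound is σ² < μ(1−μ).
Here μ(1−μ) = 0.61×0.39 = 0.2379, and 0.06 < 0.2379.

Yes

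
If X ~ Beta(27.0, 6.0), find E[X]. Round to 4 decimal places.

0.8182

E[X] = α/(α+β) = 27.0/33.0 = 0.8182.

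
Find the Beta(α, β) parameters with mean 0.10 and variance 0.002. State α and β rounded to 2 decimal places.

Write ν = α+β; then α = μν and Var = μ(1−μ)/(ν+1).
ν = μ(1−μ)/Var − 1 = 0.0900/0.002 − 1 = 44.0000.
α = 0.10·44.0000 = 4.40, β = 0.90·44.0000 = 39.60.

α = 4.40, β = 39.60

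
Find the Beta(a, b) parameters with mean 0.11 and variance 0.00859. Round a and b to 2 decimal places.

a = 1.14, b = 9.25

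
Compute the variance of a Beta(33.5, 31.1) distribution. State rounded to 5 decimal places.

α+β = 64.6 and αβ = 1041.85, so Var = αβ/[(α+β)²(α+β+1)] = 1041.85/273759.296 = 0.00381.

0.00381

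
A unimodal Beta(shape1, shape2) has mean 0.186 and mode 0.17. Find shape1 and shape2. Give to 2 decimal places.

shape1 = 7.67, shape2 = 33.58

With s = shape1+shape2: μ = shape1/s and mode = (shape1−1)/(s−2). Eliminating shape1 = μs,
μs − 1 = m(s−2) ⇒ s(μ−m) = 1−2m ⇒ s = 0.66/0.016 = 41.2500.
So shape1 = μs = 7.67, shape2 = (1−μ)s = 33.58.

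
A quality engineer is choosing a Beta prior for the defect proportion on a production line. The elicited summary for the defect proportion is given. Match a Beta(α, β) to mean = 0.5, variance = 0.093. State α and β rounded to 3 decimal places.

α = 0.844, β = 0.844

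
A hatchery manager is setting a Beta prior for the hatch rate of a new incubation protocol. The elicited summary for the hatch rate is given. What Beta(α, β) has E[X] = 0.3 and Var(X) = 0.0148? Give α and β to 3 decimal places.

α = 3.957, β = 9.232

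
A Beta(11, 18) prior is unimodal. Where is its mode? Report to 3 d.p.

0.370

The density x^(α−1)(1−x)^(β−1) is maximised at (α−1)/(α+β−2) = 10/27 = 0.370.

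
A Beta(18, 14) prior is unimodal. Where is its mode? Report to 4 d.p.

With α,β > 1, mode = (α−1)/(α+β−2) = 17/30 = 0.5667.

0.5667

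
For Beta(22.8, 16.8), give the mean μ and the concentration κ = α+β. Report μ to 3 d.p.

κ = α+β = 22.8+16.8 = 39.6; μ = α/κ = 22.8/39.6 = 0.576.

μ = 0.576, κ = 39.6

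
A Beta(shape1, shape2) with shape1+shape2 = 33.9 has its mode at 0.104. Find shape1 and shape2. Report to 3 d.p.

For shape1,shape2>1 the mode is (shape1−1)/(shape1+shape2−2), so shape1 = mode·(κ−2)+1 = 0.104×31.9+1 = 4.318.
And shape2 = (1−mode)·(κ−2)+1 = 0.896×31.9+1 = 29.582.

shape1 = 4.318, shape2 = 29.582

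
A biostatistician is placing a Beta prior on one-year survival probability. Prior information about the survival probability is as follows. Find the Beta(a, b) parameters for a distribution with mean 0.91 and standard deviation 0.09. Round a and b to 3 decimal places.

a = 8.291, b = 0.820

σ² = 0.09² = 0.0081.
With s = a+b, Var = μ(1−μ)/(s+1), so s+1 = (0.91×0.09)/0.0081 = 10.1111 and s = 9.1111.
a = μs = 8.291, b = (1−μ)s = 0.820.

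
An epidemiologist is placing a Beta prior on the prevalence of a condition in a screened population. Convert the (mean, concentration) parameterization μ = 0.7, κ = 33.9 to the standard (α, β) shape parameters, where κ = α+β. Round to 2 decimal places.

α = 23.73, β = 10.17

α = μκ = 0.7×33.9 = 23.73 and β = (1−μ)κ = 0.3×33.9 = 10.17.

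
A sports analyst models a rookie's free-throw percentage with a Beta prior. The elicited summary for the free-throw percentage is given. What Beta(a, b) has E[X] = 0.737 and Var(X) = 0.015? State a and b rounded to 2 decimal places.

a = 8.79, b = 3.14

Let s = a+b. The Beta variance is μ(1−μ)/(s+1).
So s+1 = μ(1−μ)/σ² = (0.737×0.263)/0.015 = 0.193831/0.015 = 12.9221, giving s = 11.9221.
Then a = μs = 0.737×11.9221 = 8.79 and b = (1−μ)s = 0.263×11.9221 = 3.14.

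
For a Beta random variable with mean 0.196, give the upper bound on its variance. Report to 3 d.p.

For fixed mean μ the Beta variance is μ(1−μ)/(α+β+1), increasing as α+β decreases.
Its least upper bound (not attained) is μ(1−μ) = 0.196·0.804 = 0.158.

0.158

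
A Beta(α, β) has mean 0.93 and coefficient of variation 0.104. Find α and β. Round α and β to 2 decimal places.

α = 5.54, β = 0.42

σ = CV·μ = 0.104×0.93 = 0.09672, so σ² = 0.009355.
s+1 = μ(1−μ)/σ² = 0.0651/0.009355 = 6.9590, so s = α+β = 5.9590.
α = μs = 5.54, β = (1−μ)s = 0.42.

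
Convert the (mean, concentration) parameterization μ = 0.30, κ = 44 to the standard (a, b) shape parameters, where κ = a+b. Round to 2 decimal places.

a = 13.20, b = 30.80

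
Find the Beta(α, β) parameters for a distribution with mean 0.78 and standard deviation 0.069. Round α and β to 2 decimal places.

α = 27.33, β = 7.71

Variance = 0.069² = 0.004761. The moment-matching identity α+β = μ(1−μ)/Var − 1 gives
α+β = 0.1716/0.004761 − 1 = 35.0428, so α = μ·35.0428 = 27.33 and β = (1−μ)·35.0428 = 7.71.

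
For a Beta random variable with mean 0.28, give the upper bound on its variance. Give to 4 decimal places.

0.2016

Var = μ(1−μ)/(α+β+1), which approaches μ(1−μ) as α+β → 0.
So the supremum is μ(1−μ) = 0.28×0.72 = 0.2016.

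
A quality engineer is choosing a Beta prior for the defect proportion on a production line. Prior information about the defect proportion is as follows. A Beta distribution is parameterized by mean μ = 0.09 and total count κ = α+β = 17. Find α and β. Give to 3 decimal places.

α = 1.530, β = 15.470

α = μκ = 0.09×17 = 1.530 and β = (1−μ)κ = 0.91×17 = 15.470.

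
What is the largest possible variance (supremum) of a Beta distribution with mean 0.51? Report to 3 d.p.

0.250

For fixed mean μ the Beta variance is μ(1−μ)/(α+β+1), increasing as α+β decreases.
Its least upper bound (not attained) is μ(1−μ) = 0.51·0.49 = 0.250.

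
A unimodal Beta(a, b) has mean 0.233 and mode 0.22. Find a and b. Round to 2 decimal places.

a = 10.04, b = 33.04

With s = a+b: μ = a/s and mode = (a−1)/(s−2). Eliminating a = μs,
μs − 1 = m(s−2) ⇒ s(μ−m) = 1−2m ⇒ s = 0.56/0.013 = 43.0769.
So a = μs = 10.04, b = (1−μ)s = 33.04.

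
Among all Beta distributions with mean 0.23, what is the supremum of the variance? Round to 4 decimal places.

0.1771

Var = μ(1−μ)/(α+β+1), which approaches μ(1−μ) as α+β → 0.
So the supremum is μ(1−μ) = 0.23×0.77 = 0.1771.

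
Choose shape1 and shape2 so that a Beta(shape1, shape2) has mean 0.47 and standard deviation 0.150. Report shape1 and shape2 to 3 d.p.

Variance = 0.150² = 0.022500. The moment-matching identity shape1+shape2 = μ(1−μ)/Var − 1 gives
shape1+shape2 = 0.2491/0.022500 − 1 = 10.0711, so shape1 = μ·10.0711 = 4.733 and shape2 = (1−μ)·10.0711 = 5.338.

shape1 = 4.733, shape2 = 5.338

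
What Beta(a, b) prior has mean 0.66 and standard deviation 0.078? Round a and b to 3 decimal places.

a = 23.683, b = 12.200

σ² = 0.078² = 0.006084.
With s = a+b, Var = μ(1−μ)/(s+1), so s+1 = (0.66×0.34)/0.006084 = 36.8836 and s = 35.8836.
a = μs = 23.683, b = (1−μ)s = 12.200.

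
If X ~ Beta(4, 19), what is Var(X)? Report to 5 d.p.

0.00599

μ = 4/23 = 0.173913; Var = μ(1−μ)/(α+β+1) = 0.1436673/24 = 0.00599.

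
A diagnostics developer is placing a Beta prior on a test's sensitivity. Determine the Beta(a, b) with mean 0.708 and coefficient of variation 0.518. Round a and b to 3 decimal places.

Var = (CV·μ)² = (0.518×0.708)² = 0.134501.
a+b = μ(1−μ)/Var − 1 = 0.206736/0.134501 − 1 = 0.5371.
Thus a = 0.708·0.5371 = 0.380 and b = 0.292·0.5371 = 0.157.

a = 0.380, b = 0.157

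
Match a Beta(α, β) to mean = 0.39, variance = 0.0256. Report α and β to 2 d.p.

α = 3.23, β = 5.06

Write ν = α+β; then α = μν and Var = μ(1−μ)/(ν+1).
ν = μ(1−μ)/Var − 1 = 0.2379/0.0256 − 1 = 8.2930.
α = 0.39·8.2930 = 3.23, β = 0.61·8.2930 = 5.06.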